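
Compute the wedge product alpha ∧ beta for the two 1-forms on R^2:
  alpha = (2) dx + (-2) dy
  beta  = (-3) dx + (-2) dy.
alpha ∧ beta = (-10) dx ∧ dy

Distribute the wedge, using dx_i ∧ dx_j = -dx_j ∧ dx_i and dx_i ∧ dx_i = 0. For each pair (i, j) with i < j, the coefficient of dx_i ∧ dx_j in alpha ∧ beta is (alpha_i * beta_j - alpha_j * beta_i). Collecting: alpha ∧ beta = (-10) dx ∧ dy.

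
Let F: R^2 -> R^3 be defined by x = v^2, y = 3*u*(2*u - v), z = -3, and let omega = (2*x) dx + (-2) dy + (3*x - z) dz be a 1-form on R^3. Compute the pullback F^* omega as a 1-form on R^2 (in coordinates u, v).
F^* omega = (-24*u + 6*v) du + (6*u + 4*v^3) dv

Using F^*(f dg) = (f ∘ F) d(g ∘ F), substitute each coordinate x_i by F_i(u, v) in f_i, and replace dx_i by d F_i = (∂F_i/∂u) du + (∂F_i/∂v) dv.
  For the x component: f_1(F) = 2*v^2; d F_1 = (0) du + (2*v) dv
  For the y component: f_2(F) = -2; d F_2 = (12*u - 3*v) du + (-3*u) dv
  For the z component: f_3(F) = 3*v^2 + 3; d F_3 = (0) du + (0) dv
Combining and collecting du, dv coefficients:
  coeff of du: -24*u + 6*v
  coeff of dv: 6*u + 4*v^3
F^* omega = (-24*u + 6*v) du + (6*u + 4*v^3) dv.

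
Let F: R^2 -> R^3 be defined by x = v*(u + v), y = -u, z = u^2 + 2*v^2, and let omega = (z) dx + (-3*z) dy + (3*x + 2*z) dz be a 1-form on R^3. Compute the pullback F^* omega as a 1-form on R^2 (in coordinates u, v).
F^* omega = (4*u^3 + 7*u^2*v + 3*u^2 + 14*u*v^2 + 2*v^3 + 6*v^2) du + (u^3 + 10*u^2*v + 14*u*v^2 + 32*v^3) dv

Using F^*(f dg) = (f ∘ F) d(g ∘ F), substitute each coordinate x_i by F_i(u, v) in f_i, and replace dx_i by d F_i = (∂F_i/∂u) du + (∂F_i/∂v) dv.
  For the x component: f_1(F) = u^2 + 2*v^2; d F_1 = (v) du + (u + 2*v) dv
  For the y component: f_2(F) = -3*u^2 - 6*v^2; d F_2 = (-1) du + (0) dv
  For the z component: f_3(F) = 2*u^2 + 3*u*v + 7*v^2; d F_3 = (2*u) du + (4*v) dv
Combining and collecting du, dv coefficients:
  coeff of du: 4*u^3 + 7*u^2*v + 3*u^2 + 14*u*v^2 + 2*v^3 + 6*v^2
  coeff of dv: u^3 + 10*u^2*v + 14*u*v^2 + 32*v^3
F^* omega = (4*u^3 + 7*u^2*v + 3*u^2 + 14*u*v^2 + 2*v^3 + 6*v^2) du + (u^3 + 10*u^2*v + 14*u*v^2 + 32*v^3) dv.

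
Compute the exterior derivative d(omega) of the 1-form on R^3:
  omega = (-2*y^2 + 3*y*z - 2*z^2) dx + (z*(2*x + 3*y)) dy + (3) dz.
d(omega) = (4*y - z) dx ∧ dy + (-3*y + 4*z) dx ∧ dz + (-2*x - 3*y) dy ∧ dz

For a 1-form omega = sum_i f_i dx_i, the exterior derivative is
  d(omega) = sum_{i < j} (∂f_j/∂x_i - ∂f_i/∂x_j) dx_i ∧ dx_j.
  coefficient of dx ∧ dy: ∂f_2/∂x - ∂f_1/∂y = ∂(z*(2*x + 3*y))/∂x - ∂(-2*y^2 + 3*y*z - 2*z^2)/∂y = 4*y - z
  coefficient of dx ∧ dz: ∂f_3/∂x - ∂f_1/∂z = ∂(3)/∂x - ∂(-2*y^2 + 3*y*z - 2*z^2)/∂z = -3*y + 4*z
  coefficient of dy ∧ dz: ∂f_3/∂y - ∂f_2/∂z = ∂(3)/∂y - ∂(z*(2*x + 3*y))/∂z = -2*x - 3*y
Assembling: d(omega) = (4*y - z) dx ∧ dy + (-3*y + 4*z) dx ∧ dz + (-2*x - 3*y) dy ∧ dz.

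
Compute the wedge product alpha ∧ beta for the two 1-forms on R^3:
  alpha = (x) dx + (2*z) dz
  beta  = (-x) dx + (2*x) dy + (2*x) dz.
alpha ∧ beta = (2*x^2) dx ∧ dy + (2*x*(x + z)) dx ∧ dz + (-4*x*z) dy ∧ dz

Distribute the wedge, using dx_i ∧ dx_j = -dx_j ∧ dx_i and dx_i ∧ dx_i = 0. For each pair (i, j) with i < j, the coefficient of dx_i ∧ dx_j in alpha ∧ beta is (alpha_i * beta_j - alpha_j * beta_i). Collecting: alpha ∧ beta = (2*x^2) dx ∧ dy + (2*x*(x + z)) dx ∧ dz + (-4*x*z) dy ∧ dz.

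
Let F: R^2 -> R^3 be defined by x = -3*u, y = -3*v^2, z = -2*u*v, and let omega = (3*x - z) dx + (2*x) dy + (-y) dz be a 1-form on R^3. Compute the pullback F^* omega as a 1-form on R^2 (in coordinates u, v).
F^* omega = (-6*u*v + 27*u - 6*v^3) du + (6*u*v*(6 - v)) dv

Using F^*(f dg) = (f ∘ F) d(g ∘ F), substitute each coordinate x_i by F_i(u, v) in f_i, and replace dx_i by d F_i = (∂F_i/∂u) du + (∂F_i/∂v) dv.
  For the x component: f_1(F) = u*(2*v - 9); d F_1 = (-3) du + (0) dv
  For the y component: f_2(F) = -6*u; d F_2 = (0) du + (-6*v) dv
  For the z component: f_3(F) = 3*v^2; d F_3 = (-2*v) du + (-2*u) dv
Combining and collecting du, dv coefficients:
  coeff of du: -6*u*v + 27*u - 6*v^3
  coeff of dv: 6*u*v*(6 - v)
F^* omega = (-6*u*v + 27*u - 6*v^3) du + (6*u*v*(6 - v)) dv.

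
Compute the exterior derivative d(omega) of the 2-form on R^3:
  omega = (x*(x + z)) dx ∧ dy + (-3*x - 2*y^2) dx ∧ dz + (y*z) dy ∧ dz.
d(omega) = (x + 4*y) dx ∧ dy ∧ dz

For a 2-form omega = sum_{i<j} g_{ij} dx_i ∧ dx_j, the exterior derivative is
  d(omega) = sum_{i<j} d(g_{ij}) ∧ dx_i ∧ dx_j = sum_{i<j, k} (∂g_{ij}/∂x_k) dx_k ∧ dx_i ∧ dx_j.
Expand each term, using dx_k ∧ dx_i ∧ dx_j = sgn(permutation) dx_{(a)} ∧ dx_{(b)} ∧ dx_{(c)} with (a < b < c) sorted:
  d(x*(x + z)) includes (∂/∂z)(x*(x + z)) dz = (x) dz, which multiplied by dx ∧ dy gives (x) dx ∧ dy ∧ dz
  d(-3*x - 2*y^2) includes (∂/∂y)(-3*x - 2*y^2) dy = (-4*y) dy, which multiplied by dx ∧ dz gives (4*y) dx ∧ dy ∧ dz
Collecting like 3-forms: d(omega) = (x + 4*y) dx ∧ dy ∧ dz.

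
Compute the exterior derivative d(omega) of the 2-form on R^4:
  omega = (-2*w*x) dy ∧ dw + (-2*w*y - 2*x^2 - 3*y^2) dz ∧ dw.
d(omega) = (-2*w) dx ∧ dy ∧ dw + (-4*x) dx ∧ dz ∧ dw + (-2*w - 6*y) dy ∧ dz ∧ dw

For a 2-form omega = sum_{i<j} g_{ij} dx_i ∧ dx_j, the exterior derivative is
  d(omega) = sum_{i<j} d(g_{ij}) ∧ dx_i ∧ dx_j = sum_{i<j, k} (∂g_{ij}/∂x_k) dx_k ∧ dx_i ∧ dx_j.
Expand each term, using dx_k ∧ dx_i ∧ dx_j = sgn(permutation) dx_{(a)} ∧ dx_{(b)} ∧ dx_{(c)} with (a < b < c) sorted:
  d(-2*w*x) includes (∂/∂x)(-2*w*x) dx = (-2*w) dx, which multiplied by dy ∧ dw gives (-2*w) dx ∧ dy ∧ dw
  d(-2*w*y - 2*x^2 - 3*y^2) includes (∂/∂x)(-2*w*y - 2*x^2 - 3*y^2) dx = (-4*x) dx, which multiplied by dz ∧ dw gives (-4*x) dx ∧ dz ∧ dw
  d(-2*w*y - 2*x^2 - 3*y^2) includes (∂/∂y)(-2*w*y - 2*x^2 - 3*y^2) dy = (-2*w - 6*y) dy, which multiplied by dz ∧ dw gives (-2*w - 6*y) dy ∧ dz ∧ dw
Collecting like 3-forms: d(omega) = (-2*w) dx ∧ dy ∧ dw + (-4*x) dx ∧ dz ∧ dw + (-2*w - 6*y) dy ∧ dz ∧ dw.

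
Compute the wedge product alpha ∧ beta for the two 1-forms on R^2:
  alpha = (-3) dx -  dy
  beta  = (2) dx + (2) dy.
alpha ∧ beta = (-4) dx ∧ dy

Distribute the wedge, using dx_i ∧ dx_j = -dx_j ∧ dx_i and dx_i ∧ dx_i = 0. For each pair (i, j) with i < j, the coefficient of dx_i ∧ dx_j in alpha ∧ beta is (alpha_i * beta_j - alpha_j * beta_i). Collecting: alpha ∧ beta = (-4) dx ∧ dy.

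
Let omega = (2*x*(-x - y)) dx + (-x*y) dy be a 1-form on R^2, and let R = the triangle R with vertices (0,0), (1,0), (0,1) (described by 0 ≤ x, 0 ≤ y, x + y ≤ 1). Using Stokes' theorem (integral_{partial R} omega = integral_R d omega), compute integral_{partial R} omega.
integral_(partial R) omega = 1/6

Stokes: integral_partial_R omega = integral_R d omega with d omega = (∂Q/∂x - ∂P/∂y) dx ∧ dy.
  ∂Q/∂x = -y
  ∂P/∂y = -2*x
  integrand = ∂Q/∂x - ∂P/∂y = 2*x - y.
Integrating over R: integral_0^1 integral_0^{1-x} (2*x - y) dy dx = 1/6.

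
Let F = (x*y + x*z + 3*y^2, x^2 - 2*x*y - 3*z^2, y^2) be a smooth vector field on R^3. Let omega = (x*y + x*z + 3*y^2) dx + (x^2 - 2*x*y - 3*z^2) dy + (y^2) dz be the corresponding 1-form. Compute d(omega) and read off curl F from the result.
d(omega) = (2*y + 6*z) dy ∧ dz + (x) dz ∧ dx + (x - 8*y) dx ∧ dy; curl F = (2*y + 6*z, x, x - 8*y)

d omega = sum_{i<j} (∂f_j/∂x_i - ∂f_i/∂x_j) dx_i ∧ dx_j. Under the identification (dy ∧ dz, dz ∧ dx, dx ∧ dy) ↔ (e_x, e_y, e_z), the coefficients are exactly the components of curl F. Compute:
  ∂R/∂y - ∂Q/∂z = (2*y) - (-6*z) = 2*y + 6*z
  ∂P/∂z - ∂R/∂x = (x) - (0) = x
  ∂Q/∂x - ∂P/∂y = (2*x - 2*y) - (x + 6*y) = x - 8*y.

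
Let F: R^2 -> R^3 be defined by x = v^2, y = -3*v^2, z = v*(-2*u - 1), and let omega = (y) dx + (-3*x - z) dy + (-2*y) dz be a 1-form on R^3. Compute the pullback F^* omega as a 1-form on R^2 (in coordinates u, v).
F^* omega = (-12*v^3) du + (12*v^2*(-2*u + v - 1)) dv

Using F^*(f dg) = (f ∘ F) d(g ∘ F), substitute each coordinate x_i by F_i(u, v) in f_i, and replace dx_i by d F_i = (∂F_i/∂u) du + (∂F_i/∂v) dv.
  For the x component: f_1(F) = -3*v^2; d F_1 = (0) du + (2*v) dv
  For the y component: f_2(F) = v*(2*u - 3*v + 1); d F_2 = (0) du + (-6*v) dv
  For the z component: f_3(F) = 6*v^2; d F_3 = (-2*v) du + (-2*u - 1) dv
Combining and collecting du, dv coefficients:
  coeff of du: -12*v^3
  coeff of dv: 12*v^2*(-2*u + v - 1)
F^* omega = (-12*v^3) du + (12*v^2*(-2*u + v - 1)) dv.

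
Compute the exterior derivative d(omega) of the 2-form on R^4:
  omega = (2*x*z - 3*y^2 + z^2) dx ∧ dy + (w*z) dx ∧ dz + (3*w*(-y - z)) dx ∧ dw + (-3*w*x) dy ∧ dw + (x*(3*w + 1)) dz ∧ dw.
d(omega) = (2*x + 2*z) dx ∧ dy ∧ dz + (6*w + z + 1) dx ∧ dz ∧ dw

For a 2-form omega = sum_{i<j} g_{ij} dx_i ∧ dx_j, the exterior derivative is
  d(omega) = sum_{i<j} d(g_{ij}) ∧ dx_i ∧ dx_j = sum_{i<j, k} (∂g_{ij}/∂x_k) dx_k ∧ dx_i ∧ dx_j.
Expand each term, using dx_k ∧ dx_i ∧ dx_j = sgn(permutation) dx_{(a)} ∧ dx_{(b)} ∧ dx_{(c)} with (a < b < c) sorted:
  d(2*x*z - 3*y^2 + z^2) includes (∂/∂z)(2*x*z - 3*y^2 + z^2) dz = (2*x + 2*z) dz, which multiplied by dx ∧ dy gives (2*x + 2*z) dx ∧ dy ∧ dz
  d(w*z) includes (∂/∂w)(w*z) dw = (z) dw, which multiplied by dx ∧ dz gives (z) dx ∧ dz ∧ dw
  d(3*w*(-y - z)) includes (∂/∂y)(3*w*(-y - z)) dy = (-3*w) dy, which multiplied by dx ∧ dw gives (3*w) dx ∧ dy ∧ dw
  d(3*w*(-y - z)) includes (∂/∂z)(3*w*(-y - z)) dz = (-3*w) dz, which multiplied by dx ∧ dw gives (3*w) dx ∧ dz ∧ dw
  d(-3*w*x) includes (∂/∂x)(-3*w*x) dx = (-3*w) dx, which multiplied by dy ∧ dw gives (-3*w) dx ∧ dy ∧ dw
  d(x*(3*w + 1)) includes (∂/∂x)(x*(3*w + 1)) dx = (3*w + 1) dx, which multiplied by dz ∧ dw gives (3*w + 1) dx ∧ dz ∧ dw
Collecting like 3-forms: d(omega) = (2*x + 2*z) dx ∧ dy ∧ dz + (6*w + z + 1) dx ∧ dz ∧ dw.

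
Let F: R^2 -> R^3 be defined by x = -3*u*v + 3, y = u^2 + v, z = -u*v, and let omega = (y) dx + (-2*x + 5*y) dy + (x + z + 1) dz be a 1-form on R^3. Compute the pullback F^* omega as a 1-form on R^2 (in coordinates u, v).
F^* omega = (10*u^3 + 9*u^2*v + 4*u*v^2 + 10*u*v - 12*u - 3*v^2 - 4*v) du + (-3*u^3 + 4*u^2*v + 5*u^2 + 3*u*v - 4*u + 5*v - 6) dv

Using F^*(f dg) = (f ∘ F) d(g ∘ F), substitute each coordinate x_i by F_i(u, v) in f_i, and replace dx_i by d F_i = (∂F_i/∂u) du + (∂F_i/∂v) dv.
  For the x component: f_1(F) = u^2 + v; d F_1 = (-3*v) du + (-3*u) dv
  For the y component: f_2(F) = 5*u^2 + 6*u*v + 5*v - 6; d F_2 = (2*u) du + (1) dv
  For the z component: f_3(F) = -4*u*v + 4; d F_3 = (-v) du + (-u) dv
Combining and collecting du, dv coefficients:
  coeff of du: 10*u^3 + 9*u^2*v + 4*u*v^2 + 10*u*v - 12*u - 3*v^2 - 4*v
  coeff of dv: -3*u^3 + 4*u^2*v + 5*u^2 + 3*u*v - 4*u + 5*v - 6
F^* omega = (10*u^3 + 9*u^2*v + 4*u*v^2 + 10*u*v - 12*u - 3*v^2 - 4*v) du + (-3*u^3 + 4*u^2*v + 5*u^2 + 3*u*v - 4*u + 5*v - 6) dv.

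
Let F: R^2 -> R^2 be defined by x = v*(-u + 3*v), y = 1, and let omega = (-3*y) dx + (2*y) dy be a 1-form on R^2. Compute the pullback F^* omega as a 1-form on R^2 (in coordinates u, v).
F^* omega = (3*v) du + (3*u - 18*v) dv

Using F^*(f dg) = (f ∘ F) d(g ∘ F), substitute each coordinate x_i by F_i(u, v) in f_i, and replace dx_i by d F_i = (∂F_i/∂u) du + (∂F_i/∂v) dv.
  For the x component: f_1(F) = -3; d F_1 = (-v) du + (-u + 6*v) dv
  For the y component: f_2(F) = 2; d F_2 = (0) du + (0) dv
Combining and collecting du, dv coefficients:
  coeff of du: 3*v
  coeff of dv: 3*u - 18*v
F^* omega = (3*v) du + (3*u - 18*v) dv.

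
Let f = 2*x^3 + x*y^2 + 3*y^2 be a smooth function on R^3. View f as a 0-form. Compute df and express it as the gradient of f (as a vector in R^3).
df = (6*x^2 + y^2) dx + (2*y*(x + 3)) dy + (0) dz; grad f = (6*x^2 + y^2, 2*y*(x + 3), 0)

For a 0-form f, d f = (∂f/∂x) dx + (∂f/∂y) dy + (∂f/∂z) dz. The components of the vector representation are exactly the entries of grad f in Cartesian coordinates:
  ∂f/∂x = 6*x^2 + y^2
  ∂f/∂y = 2*y*(x + 3)
  ∂f/∂z = 0.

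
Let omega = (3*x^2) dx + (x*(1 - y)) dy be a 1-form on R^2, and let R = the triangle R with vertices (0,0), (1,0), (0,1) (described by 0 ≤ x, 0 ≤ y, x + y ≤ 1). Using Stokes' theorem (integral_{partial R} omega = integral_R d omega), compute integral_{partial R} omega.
integral_(partial R) omega = 1/3

Stokes: integral_partial_R omega = integral_R d omega with d omega = (∂Q/∂x - ∂P/∂y) dx ∧ dy.
  ∂Q/∂x = 1 - y
  ∂P/∂y = 0
  integrand = ∂Q/∂x - ∂P/∂y = 1 - y.
Integrating over R: integral_0^1 integral_0^{1-x} (1 - y) dy dx = 1/3.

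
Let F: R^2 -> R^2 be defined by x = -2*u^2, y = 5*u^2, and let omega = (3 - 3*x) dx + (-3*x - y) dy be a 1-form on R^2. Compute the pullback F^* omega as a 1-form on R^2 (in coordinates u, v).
F^* omega = (-14*u^3 - 12*u) du

Using F^*(f dg) = (f ∘ F) d(g ∘ F), substitute each coordinate x_i by F_i(u, v) in f_i, and replace dx_i by d F_i = (∂F_i/∂u) du + (∂F_i/∂v) dv.
  For the x component: f_1(F) = 6*u^2 + 3; d F_1 = (-4*u) du + (0) dv
  For the y component: f_2(F) = u^2; d F_2 = (10*u) du + (0) dv
Combining and collecting du, dv coefficients:
  coeff of du: -14*u^3 - 12*u
  coeff of dv: 0
F^* omega = (-14*u^3 - 12*u) du.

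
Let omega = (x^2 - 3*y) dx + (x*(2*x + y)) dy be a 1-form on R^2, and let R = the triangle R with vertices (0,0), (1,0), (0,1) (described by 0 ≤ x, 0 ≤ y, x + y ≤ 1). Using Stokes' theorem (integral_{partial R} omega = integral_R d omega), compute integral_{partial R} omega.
integral_(partial R) omega = 7/3

Stokes: integral_partial_R omega = integral_R d omega with d omega = (∂Q/∂x - ∂P/∂y) dx ∧ dy.
  ∂Q/∂x = 4*x + y
  ∂P/∂y = -3
  integrand = ∂Q/∂x - ∂P/∂y = 4*x + y + 3.
Integrating over R: integral_0^1 integral_0^{1-x} (4*x + y + 3) dy dx = 7/3.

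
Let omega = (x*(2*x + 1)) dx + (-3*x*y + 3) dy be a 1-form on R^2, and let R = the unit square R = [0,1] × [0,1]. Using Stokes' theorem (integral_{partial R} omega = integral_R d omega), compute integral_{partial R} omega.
integral_(partial R) omega = -3/2

Stokes: integral_partial_R omega = integral_R d omega with d omega = (∂Q/∂x - ∂P/∂y) dx ∧ dy.
  ∂Q/∂x = -3*y
  ∂P/∂y = 0
  integrand = ∂Q/∂x - ∂P/∂y = -3*y.
Integrating over R: integral_0^1 integral_0^1 (-3*y) dx dy = -3/2.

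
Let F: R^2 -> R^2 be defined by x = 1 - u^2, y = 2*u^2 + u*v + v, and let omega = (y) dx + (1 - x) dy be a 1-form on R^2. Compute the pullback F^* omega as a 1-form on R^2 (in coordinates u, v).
F^* omega = (u*v*(-u - 2)) du + (u^2*(u + 1)) dv

Using F^*(f dg) = (f ∘ F) d(g ∘ F), substitute each coordinate x_i by F_i(u, v) in f_i, and replace dx_i by d F_i = (∂F_i/∂u) du + (∂F_i/∂v) dv.
  For the x component: f_1(F) = 2*u^2 + u*v + v; d F_1 = (-2*u) du + (0) dv
  For the y component: f_2(F) = u^2; d F_2 = (4*u + v) du + (u + 1) dv
Combining and collecting du, dv coefficients:
  coeff of du: u*v*(-u - 2)
  coeff of dv: u^2*(u + 1)
F^* omega = (u*v*(-u - 2)) du + (u^2*(u + 1)) dv.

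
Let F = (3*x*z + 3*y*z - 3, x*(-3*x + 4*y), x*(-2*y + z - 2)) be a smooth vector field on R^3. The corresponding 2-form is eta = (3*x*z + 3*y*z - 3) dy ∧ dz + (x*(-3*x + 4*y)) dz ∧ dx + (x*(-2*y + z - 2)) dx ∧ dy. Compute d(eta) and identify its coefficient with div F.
d(eta) = (5*x + 3*z) dx ∧ dy ∧ dz; div F = 5*x + 3*z

For a 2-form in R^3 of the form above, applying d gives a 3-form with coefficient ∂P/∂x + ∂Q/∂y + ∂R/∂z:
  ∂P/∂x = 3*z
  ∂Q/∂y = 4*x
  ∂R/∂z = x
Sum = 5*x + 3*z, which is exactly div F.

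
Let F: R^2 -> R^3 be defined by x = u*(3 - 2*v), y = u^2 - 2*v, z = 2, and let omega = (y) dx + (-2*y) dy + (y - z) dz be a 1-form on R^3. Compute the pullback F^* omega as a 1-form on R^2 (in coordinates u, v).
F^* omega = (-4*u^3 - 2*u^2*v + 3*u^2 + 8*u*v + 4*v^2 - 6*v) du + (-2*u^3 + 4*u^2 + 4*u*v - 8*v) dv

Using F^*(f dg) = (f ∘ F) d(g ∘ F), substitute each coordinate x_i by F_i(u, v) in f_i, and replace dx_i by d F_i = (∂F_i/∂u) du + (∂F_i/∂v) dv.
  For the x component: f_1(F) = u^2 - 2*v; d F_1 = (3 - 2*v) du + (-2*u) dv
  For the y component: f_2(F) = -2*u^2 + 4*v; d F_2 = (2*u) du + (-2) dv
  For the z component: f_3(F) = u^2 - 2*v - 2; d F_3 = (0) du + (0) dv
Combining and collecting du, dv coefficients:
  coeff of du: -4*u^3 - 2*u^2*v + 3*u^2 + 8*u*v + 4*v^2 - 6*v
  coeff of dv: -2*u^3 + 4*u^2 + 4*u*v - 8*v
F^* omega = (-4*u^3 - 2*u^2*v + 3*u^2 + 8*u*v + 4*v^2 - 6*v) du + (-2*u^3 + 4*u^2 + 4*u*v - 8*v) dv.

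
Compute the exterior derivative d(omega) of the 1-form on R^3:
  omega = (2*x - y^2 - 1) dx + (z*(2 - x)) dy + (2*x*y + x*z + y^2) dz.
d(omega) = (2*y - z) dx ∧ dy + (2*y + z) dx ∧ dz + (3*x + 2*y - 2) dy ∧ dz

For a 1-form omega = sum_i f_i dx_i, the exterior derivative is
  d(omega) = sum_{i < j} (∂f_j/∂x_i - ∂f_i/∂x_j) dx_i ∧ dx_j.
  coefficient of dx ∧ dy: ∂f_2/∂x - ∂f_1/∂y = ∂(z*(2 - x))/∂x - ∂(2*x - y^2 - 1)/∂y = 2*y - z
  coefficient of dx ∧ dz: ∂f_3/∂x - ∂f_1/∂z = ∂(2*x*y + x*z + y^2)/∂x - ∂(2*x - y^2 - 1)/∂z = 2*y + z
  coefficient of dy ∧ dz: ∂f_3/∂y - ∂f_2/∂z = ∂(2*x*y + x*z + y^2)/∂y - ∂(z*(2 - x))/∂z = 3*x + 2*y - 2
Assembling: d(omega) = (2*y - z) dx ∧ dy + (2*y + z) dx ∧ dz + (3*x + 2*y - 2) dy ∧ dz.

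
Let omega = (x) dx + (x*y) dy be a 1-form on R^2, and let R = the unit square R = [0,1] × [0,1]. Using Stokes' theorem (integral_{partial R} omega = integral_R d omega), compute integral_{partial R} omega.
integral_(partial R) omega = 1/2

Stokes: integral_partial_R omega = integral_R d omega with d omega = (∂Q/∂x - ∂P/∂y) dx ∧ dy.
  ∂Q/∂x = y
  ∂P/∂y = 0
  integrand = ∂Q/∂x - ∂P/∂y = y.
Integrating over R: integral_0^1 integral_0^1 (y) dx dy = 1/2.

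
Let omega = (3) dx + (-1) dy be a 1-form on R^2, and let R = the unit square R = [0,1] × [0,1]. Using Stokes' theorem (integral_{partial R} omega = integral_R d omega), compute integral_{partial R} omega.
integral_(partial R) omega = 0

Stokes: integral_partial_R omega = integral_R d omega with d omega = (∂Q/∂x - ∂P/∂y) dx ∧ dy.
  ∂Q/∂x = 0
  ∂P/∂y = 0
  integrand = ∂Q/∂x - ∂P/∂y = 0.
Integrating over R: integral_0^1 integral_0^1 (0) dx dy = 0.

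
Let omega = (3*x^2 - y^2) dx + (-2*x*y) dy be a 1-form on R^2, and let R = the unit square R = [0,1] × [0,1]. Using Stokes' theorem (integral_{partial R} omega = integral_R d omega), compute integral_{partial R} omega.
integral_(partial R) omega = 0

Stokes: integral_partial_R omega = integral_R d omega with d omega = (∂Q/∂x - ∂P/∂y) dx ∧ dy.
  ∂Q/∂x = -2*y
  ∂P/∂y = -2*y
  integrand = ∂Q/∂x - ∂P/∂y = 0.
Integrating over R: integral_0^1 integral_0^1 (0) dx dy = 0.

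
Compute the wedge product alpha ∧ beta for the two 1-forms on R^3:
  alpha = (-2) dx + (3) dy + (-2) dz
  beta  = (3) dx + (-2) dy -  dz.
alpha ∧ beta = (-5) dx ∧ dy + (8) dx ∧ dz + (-7) dy ∧ dz

Distribute the wedge, using dx_i ∧ dx_j = -dx_j ∧ dx_i and dx_i ∧ dx_i = 0. For each pair (i, j) with i < j, the coefficient of dx_i ∧ dx_j in alpha ∧ beta is (alpha_i * beta_j - alpha_j * beta_i). Collecting: alpha ∧ beta = (-5) dx ∧ dy + (8) dx ∧ dz + (-7) dy ∧ dz.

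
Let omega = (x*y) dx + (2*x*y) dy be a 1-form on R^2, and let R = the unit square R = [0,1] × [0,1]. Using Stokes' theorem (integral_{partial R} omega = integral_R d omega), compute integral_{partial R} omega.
integral_(partial R) omega = 1/2

Stokes: integral_partial_R omega = integral_R d omega with d omega = (∂Q/∂x - ∂P/∂y) dx ∧ dy.
  ∂Q/∂x = 2*y
  ∂P/∂y = x
  integrand = ∂Q/∂x - ∂P/∂y = -x + 2*y.
Integrating over R: integral_0^1 integral_0^1 (-x + 2*y) dx dy = 1/2.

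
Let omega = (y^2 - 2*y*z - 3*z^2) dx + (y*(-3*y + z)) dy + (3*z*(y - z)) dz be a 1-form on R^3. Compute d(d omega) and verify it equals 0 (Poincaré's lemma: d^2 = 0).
d(d omega) = 0

Step 1: d omega = sum_{i<j} (∂f_j/∂x_i - ∂f_i/∂x_j) dx_i ∧ dx_j:
  coeff of dx ∧ dy: -2*y + 2*z
  coeff of dx ∧ dz: 2*y + 6*z
  coeff of dy ∧ dz: -y + 3*z
Step 2: Apply d again to each 2-form coefficient. The only possible 3-form in R^3 is dx ∧ dy ∧ dz, with coefficient
  ∂(coeff of dy∧dz)/∂x - ∂(coeff of dx∧dz)/∂y + ∂(coeff of dx∧dy)/∂z
  = ∂/∂x (-y + 3*z) - ∂/∂y (2*y + 6*z) + ∂/∂z (-2*y + 2*z).
Each of these terms simplifies to sums of mixed partials that cancel in pairs. The result is 0 (by equality of mixed partials for smooth functions — Schwarz / Clairaut).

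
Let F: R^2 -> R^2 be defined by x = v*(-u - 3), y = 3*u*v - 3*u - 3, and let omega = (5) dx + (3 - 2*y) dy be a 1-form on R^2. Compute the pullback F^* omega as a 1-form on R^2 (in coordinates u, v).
F^* omega = (-18*u*v^2 + 36*u*v - 18*u + 22*v - 27) du + (-18*u^2*v + 18*u^2 + 22*u - 15) dv

Using F^*(f dg) = (f ∘ F) d(g ∘ F), substitute each coordinate x_i by F_i(u, v) in f_i, and replace dx_i by d F_i = (∂F_i/∂u) du + (∂F_i/∂v) dv.
  For the x component: f_1(F) = 5; d F_1 = (-v) du + (-u - 3) dv
  For the y component: f_2(F) = -6*u*v + 6*u + 9; d F_2 = (3*v - 3) du + (3*u) dv
Combining and collecting du, dv coefficients:
  coeff of du: -18*u*v^2 + 36*u*v - 18*u + 22*v - 27
  coeff of dv: -18*u^2*v + 18*u^2 + 22*u - 15
F^* omega = (-18*u*v^2 + 36*u*v - 18*u + 22*v - 27) du + (-18*u^2*v + 18*u^2 + 22*u - 15) dv.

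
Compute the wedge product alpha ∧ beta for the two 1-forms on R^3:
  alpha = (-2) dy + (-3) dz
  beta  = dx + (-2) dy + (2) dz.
alpha ∧ beta = (2) dx ∧ dy + (-10) dy ∧ dz + (3) dx ∧ dz

Distribute the wedge, using dx_i ∧ dx_j = -dx_j ∧ dx_i and dx_i ∧ dx_i = 0. For each pair (i, j) with i < j, the coefficient of dx_i ∧ dx_j in alpha ∧ beta is (alpha_i * beta_j - alpha_j * beta_i). Collecting: alpha ∧ beta = (2) dx ∧ dy + (-10) dy ∧ dz + (3) dx ∧ dz.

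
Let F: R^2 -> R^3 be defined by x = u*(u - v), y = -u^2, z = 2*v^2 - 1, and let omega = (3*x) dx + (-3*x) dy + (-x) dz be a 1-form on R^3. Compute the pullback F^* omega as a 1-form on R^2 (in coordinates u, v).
F^* omega = (3*u*(4*u^2 - 5*u*v + v^2)) du + (u*(-3*u^2 - u*v + 4*v^2)) dv

Using F^*(f dg) = (f ∘ F) d(g ∘ F), substitute each coordinate x_i by F_i(u, v) in f_i, and replace dx_i by d F_i = (∂F_i/∂u) du + (∂F_i/∂v) dv.
  For the x component: f_1(F) = 3*u*(u - v); d F_1 = (2*u - v) du + (-u) dv
  For the y component: f_2(F) = 3*u*(-u + v); d F_2 = (-2*u) du + (0) dv
  For the z component: f_3(F) = u*(-u + v); d F_3 = (0) du + (4*v) dv
Combining and collecting du, dv coefficients:
  coeff of du: 3*u*(4*u^2 - 5*u*v + v^2)
  coeff of dv: u*(-3*u^2 - u*v + 4*v^2)
F^* omega = (3*u*(4*u^2 - 5*u*v + v^2)) du + (u*(-3*u^2 - u*v + 4*v^2)) dv.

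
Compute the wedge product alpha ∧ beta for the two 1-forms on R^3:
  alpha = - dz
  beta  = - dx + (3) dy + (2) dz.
alpha ∧ beta = (-1) dx ∧ dz + (3) dy ∧ dz

Distribute the wedge, using dx_i ∧ dx_j = -dx_j ∧ dx_i and dx_i ∧ dx_i = 0. For each pair (i, j) with i < j, the coefficient of dx_i ∧ dx_j in alpha ∧ beta is (alpha_i * beta_j - alpha_j * beta_i). Collecting: alpha ∧ beta = (-1) dx ∧ dz + (3) dy ∧ dz.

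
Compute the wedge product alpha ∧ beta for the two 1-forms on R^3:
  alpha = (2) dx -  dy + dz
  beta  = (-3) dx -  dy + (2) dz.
alpha ∧ beta = (-5) dx ∧ dy + (7) dx ∧ dz + (-1) dy ∧ dz

Distribute the wedge, using dx_i ∧ dx_j = -dx_j ∧ dx_i and dx_i ∧ dx_i = 0. For each pair (i, j) with i < j, the coefficient of dx_i ∧ dx_j in alpha ∧ beta is (alpha_i * beta_j - alpha_j * beta_i). Collecting: alpha ∧ beta = (-5) dx ∧ dy + (7) dx ∧ dz + (-1) dy ∧ dz.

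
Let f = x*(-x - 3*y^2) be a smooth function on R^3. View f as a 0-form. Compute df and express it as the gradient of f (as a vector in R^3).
df = (-2*x - 3*y^2) dx + (-6*x*y) dy + (0) dz; grad f = (-2*x - 3*y^2, -6*x*y, 0)

For a 0-form f, d f = (∂f/∂x) dx + (∂f/∂y) dy + (∂f/∂z) dz. The components of the vector representation are exactly the entries of grad f in Cartesian coordinates:
  ∂f/∂x = -2*x - 3*y^2
  ∂f/∂y = -6*x*y
  ∂f/∂z = 0.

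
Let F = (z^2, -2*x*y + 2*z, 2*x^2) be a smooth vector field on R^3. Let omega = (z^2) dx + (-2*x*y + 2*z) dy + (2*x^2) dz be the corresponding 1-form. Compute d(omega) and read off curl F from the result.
d(omega) = (-2) dy ∧ dz + (-4*x + 2*z) dz ∧ dx + (-2*y) dx ∧ dy; curl F = (-2, -4*x + 2*z, -2*y)

d omega = sum_{i<j} (∂f_j/∂x_i - ∂f_i/∂x_j) dx_i ∧ dx_j. Under the identification (dy ∧ dz, dz ∧ dx, dx ∧ dy) ↔ (e_x, e_y, e_z), the coefficients are exactly the components of curl F. Compute:
  ∂R/∂y - ∂Q/∂z = (0) - (2) = -2
  ∂P/∂z - ∂R/∂x = (2*z) - (4*x) = -4*x + 2*z
  ∂Q/∂x - ∂P/∂y = (-2*y) - (0) = -2*y.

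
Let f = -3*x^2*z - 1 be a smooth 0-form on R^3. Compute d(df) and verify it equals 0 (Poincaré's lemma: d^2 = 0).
d(df) = 0

Step 1: df = sum_i (∂f/∂x_i) dx_i = (-6*x*z) dx + (0) dy + (-3*x^2) dz.
Step 2: Apply d again. Using the 1-form formula, the coefficient of dx ∧ dy in d(df) is ∂^2 f/∂x ∂y - ∂^2 f/∂y ∂x = (0) - (0) = 0 (equality of mixed partials for smooth f).
Similarly for dx ∧ dz and dy ∧ dz — all coefficients vanish. So d(df) = 0.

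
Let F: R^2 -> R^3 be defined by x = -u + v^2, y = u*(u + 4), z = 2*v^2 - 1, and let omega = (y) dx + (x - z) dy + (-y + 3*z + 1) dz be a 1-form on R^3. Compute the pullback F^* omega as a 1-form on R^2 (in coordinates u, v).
F^* omega = (-3*u^2 - 2*u*v^2 - 6*u - 4*v^2 + 4) du + (2*v*(-u^2 - 4*u + 12*v^2 - 4)) dv

Using F^*(f dg) = (f ∘ F) d(g ∘ F), substitute each coordinate x_i by F_i(u, v) in f_i, and replace dx_i by d F_i = (∂F_i/∂u) du + (∂F_i/∂v) dv.
  For the x component: f_1(F) = u*(u + 4); d F_1 = (-1) du + (2*v) dv
  For the y component: f_2(F) = -u - v^2 + 1; d F_2 = (2*u + 4) du + (0) dv
  For the z component: f_3(F) = -u^2 - 4*u + 6*v^2 - 2; d F_3 = (0) du + (4*v) dv
Combining and collecting du, dv coefficients:
  coeff of du: -3*u^2 - 2*u*v^2 - 6*u - 4*v^2 + 4
  coeff of dv: 2*v*(-u^2 - 4*u + 12*v^2 - 4)
F^* omega = (-3*u^2 - 2*u*v^2 - 6*u - 4*v^2 + 4) du + (2*v*(-u^2 - 4*u + 12*v^2 - 4)) dv.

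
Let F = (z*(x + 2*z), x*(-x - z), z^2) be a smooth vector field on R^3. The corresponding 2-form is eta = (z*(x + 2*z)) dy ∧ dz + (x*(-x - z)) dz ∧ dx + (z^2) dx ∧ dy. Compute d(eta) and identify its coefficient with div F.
d(eta) = (3*z) dx ∧ dy ∧ dz; div F = 3*z

For a 2-form in R^3 of the form above, applying d gives a 3-form with coefficient ∂P/∂x + ∂Q/∂y + ∂R/∂z:
  ∂P/∂x = z
  ∂Q/∂y = 0
  ∂R/∂z = 2*z
Sum = 3*z, which is exactly div F.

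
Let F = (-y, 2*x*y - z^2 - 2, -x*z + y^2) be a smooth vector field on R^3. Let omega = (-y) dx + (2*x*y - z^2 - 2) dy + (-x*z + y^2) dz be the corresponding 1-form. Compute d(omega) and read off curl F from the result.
d(omega) = (2*y + 2*z) dy ∧ dz + (z) dz ∧ dx + (2*y + 1) dx ∧ dy; curl F = (2*y + 2*z, z, 2*y + 1)

d omega = sum_{i<j} (∂f_j/∂x_i - ∂f_i/∂x_j) dx_i ∧ dx_j. Under the identification (dy ∧ dz, dz ∧ dx, dx ∧ dy) ↔ (e_x, e_y, e_z), the coefficients are exactly the components of curl F. Compute:
  ∂R/∂y - ∂Q/∂z = (2*y) - (-2*z) = 2*y + 2*z
  ∂P/∂z - ∂R/∂x = (0) - (-z) = z
  ∂Q/∂x - ∂P/∂y = (2*y) - (-1) = 2*y + 1.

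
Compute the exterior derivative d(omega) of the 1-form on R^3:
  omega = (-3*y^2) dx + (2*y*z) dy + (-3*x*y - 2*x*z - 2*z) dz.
d(omega) = (6*y) dx ∧ dy + (-3*y - 2*z) dx ∧ dz + (-3*x - 2*y) dy ∧ dz

For a 1-form omega = sum_i f_i dx_i, the exterior derivative is
  d(omega) = sum_{i < j} (∂f_j/∂x_i - ∂f_i/∂x_j) dx_i ∧ dx_j.
  coefficient of dx ∧ dy: ∂f_2/∂x - ∂f_1/∂y = ∂(2*y*z)/∂x - ∂(-3*y^2)/∂y = 6*y
  coefficient of dx ∧ dz: ∂f_3/∂x - ∂f_1/∂z = ∂(-3*x*y - 2*x*z - 2*z)/∂x - ∂(-3*y^2)/∂z = -3*y - 2*z
  coefficient of dy ∧ dz: ∂f_3/∂y - ∂f_2/∂z = ∂(-3*x*y - 2*x*z - 2*z)/∂y - ∂(2*y*z)/∂z = -3*x - 2*y
Assembling: d(omega) = (6*y) dx ∧ dy + (-3*y - 2*z) dx ∧ dz + (-3*x - 2*y) dy ∧ dz.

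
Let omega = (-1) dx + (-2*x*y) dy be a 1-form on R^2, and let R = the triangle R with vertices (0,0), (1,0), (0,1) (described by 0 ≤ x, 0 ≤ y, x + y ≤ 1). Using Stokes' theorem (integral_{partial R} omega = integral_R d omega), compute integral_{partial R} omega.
integral_(partial R) omega = -1/3

Stokes: integral_partial_R omega = integral_R d omega with d omega = (∂Q/∂x - ∂P/∂y) dx ∧ dy.
  ∂Q/∂x = -2*y
  ∂P/∂y = 0
  integrand = ∂Q/∂x - ∂P/∂y = -2*y.
Integrating over R: integral_0^1 integral_0^{1-x} (-2*y) dy dx = -1/3.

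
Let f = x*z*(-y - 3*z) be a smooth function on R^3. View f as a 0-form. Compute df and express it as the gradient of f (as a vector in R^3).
df = (z*(-y - 3*z)) dx + (-x*z) dy + (x*(-y - 6*z)) dz; grad f = (z*(-y - 3*z), -x*z, x*(-y - 6*z))

For a 0-form f, d f = (∂f/∂x) dx + (∂f/∂y) dy + (∂f/∂z) dz. The components of the vector representation are exactly the entries of grad f in Cartesian coordinates:
  ∂f/∂x = z*(-y - 3*z)
  ∂f/∂y = -x*z
  ∂f/∂z = x*(-y - 6*z).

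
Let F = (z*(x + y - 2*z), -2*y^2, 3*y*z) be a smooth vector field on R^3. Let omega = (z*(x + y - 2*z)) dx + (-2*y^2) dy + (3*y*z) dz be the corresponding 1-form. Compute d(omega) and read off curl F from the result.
d(omega) = (3*z) dy ∧ dz + (x + y - 4*z) dz ∧ dx + (-z) dx ∧ dy; curl F = (3*z, x + y - 4*z, -z)

d omega = sum_{i<j} (∂f_j/∂x_i - ∂f_i/∂x_j) dx_i ∧ dx_j. Under the identification (dy ∧ dz, dz ∧ dx, dx ∧ dy) ↔ (e_x, e_y, e_z), the coefficients are exactly the components of curl F. Compute:
  ∂R/∂y - ∂Q/∂z = (3*z) - (0) = 3*z
  ∂P/∂z - ∂R/∂x = (x + y - 4*z) - (0) = x + y - 4*z
  ∂Q/∂x - ∂P/∂y = (0) - (z) = -z.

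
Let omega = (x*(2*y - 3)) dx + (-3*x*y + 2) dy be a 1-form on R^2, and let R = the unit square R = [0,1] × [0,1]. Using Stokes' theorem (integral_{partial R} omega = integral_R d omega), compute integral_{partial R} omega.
integral_(partial R) omega = -5/2

Stokes: integral_partial_R omega = integral_R d omega with d omega = (∂Q/∂x - ∂P/∂y) dx ∧ dy.
  ∂Q/∂x = -3*y
  ∂P/∂y = 2*x
  integrand = ∂Q/∂x - ∂P/∂y = -2*x - 3*y.
Integrating over R: integral_0^1 integral_0^1 (-2*x - 3*y) dx dy = -5/2.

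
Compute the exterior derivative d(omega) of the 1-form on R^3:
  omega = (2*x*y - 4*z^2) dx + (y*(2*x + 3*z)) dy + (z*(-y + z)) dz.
d(omega) = (-2*x + 2*y) dx ∧ dy + (8*z) dx ∧ dz + (-3*y - z) dy ∧ dz

For a 1-form omega = sum_i f_i dx_i, the exterior derivative is
  d(omega) = sum_{i < j} (∂f_j/∂x_i - ∂f_i/∂x_j) dx_i ∧ dx_j.
  coefficient of dx ∧ dy: ∂f_2/∂x - ∂f_1/∂y = ∂(y*(2*x + 3*z))/∂x - ∂(2*x*y - 4*z^2)/∂y = -2*x + 2*y
  coefficient of dx ∧ dz: ∂f_3/∂x - ∂f_1/∂z = ∂(z*(-y + z))/∂x - ∂(2*x*y - 4*z^2)/∂z = 8*z
  coefficient of dy ∧ dz: ∂f_3/∂y - ∂f_2/∂z = ∂(z*(-y + z))/∂y - ∂(y*(2*x + 3*z))/∂z = -3*y - z
Assembling: d(omega) = (-2*x + 2*y) dx ∧ dy + (8*z) dx ∧ dz + (-3*y - z) dy ∧ dz.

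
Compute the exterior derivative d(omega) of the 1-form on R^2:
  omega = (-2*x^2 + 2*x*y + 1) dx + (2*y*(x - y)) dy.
d(omega) = (-2*x + 2*y) dx ∧ dy

For a 1-form omega = sum_i f_i dx_i, the exterior derivative is
  d(omega) = sum_{i < j} (∂f_j/∂x_i - ∂f_i/∂x_j) dx_i ∧ dx_j.
  coefficient of dx ∧ dy: ∂f_2/∂x - ∂f_1/∂y = ∂(2*y*(x - y))/∂x - ∂(-2*x^2 + 2*x*y + 1)/∂y = -2*x + 2*y
Assembling: d(omega) = (-2*x + 2*y) dx ∧ dy.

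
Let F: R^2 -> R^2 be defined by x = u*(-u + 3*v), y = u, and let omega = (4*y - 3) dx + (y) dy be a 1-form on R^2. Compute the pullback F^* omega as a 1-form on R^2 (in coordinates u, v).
F^* omega = (-8*u^2 + 12*u*v + 7*u - 9*v) du + (3*u*(4*u - 3)) dv

Using F^*(f dg) = (f ∘ F) d(g ∘ F), substitute each coordinate x_i by F_i(u, v) in f_i, and replace dx_i by d F_i = (∂F_i/∂u) du + (∂F_i/∂v) dv.
  For the x component: f_1(F) = 4*u - 3; d F_1 = (-2*u + 3*v) du + (3*u) dv
  For the y component: f_2(F) = u; d F_2 = (1) du + (0) dv
Combining and collecting du, dv coefficients:
  coeff of du: -8*u^2 + 12*u*v + 7*u - 9*v
  coeff of dv: 3*u*(4*u - 3)
F^* omega = (-8*u^2 + 12*u*v + 7*u - 9*v) du + (3*u*(4*u - 3)) dv.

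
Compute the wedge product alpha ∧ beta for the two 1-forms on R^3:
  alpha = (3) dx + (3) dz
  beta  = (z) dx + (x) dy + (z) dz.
alpha ∧ beta = (3*x) dx ∧ dy + (-3*x) dy ∧ dz

Distribute the wedge, using dx_i ∧ dx_j = -dx_j ∧ dx_i and dx_i ∧ dx_i = 0. For each pair (i, j) with i < j, the coefficient of dx_i ∧ dx_j in alpha ∧ beta is (alpha_i * beta_j - alpha_j * beta_i). Collecting: alpha ∧ beta = (3*x) dx ∧ dy + (-3*x) dy ∧ dz.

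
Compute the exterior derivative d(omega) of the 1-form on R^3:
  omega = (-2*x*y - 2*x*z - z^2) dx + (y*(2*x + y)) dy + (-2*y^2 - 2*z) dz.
d(omega) = (2*x + 2*y) dx ∧ dy + (2*x + 2*z) dx ∧ dz + (-4*y) dy ∧ dz

For a 1-form omega = sum_i f_i dx_i, the exterior derivative is
  d(omega) = sum_{i < j} (∂f_j/∂x_i - ∂f_i/∂x_j) dx_i ∧ dx_j.
  coefficient of dx ∧ dy: ∂f_2/∂x - ∂f_1/∂y = ∂(y*(2*x + y))/∂x - ∂(-2*x*y - 2*x*z - z^2)/∂y = 2*x + 2*y
  coefficient of dx ∧ dz: ∂f_3/∂x - ∂f_1/∂z = ∂(-2*y^2 - 2*z)/∂x - ∂(-2*x*y - 2*x*z - z^2)/∂z = 2*x + 2*z
  coefficient of dy ∧ dz: ∂f_3/∂y - ∂f_2/∂z = ∂(-2*y^2 - 2*z)/∂y - ∂(y*(2*x + y))/∂z = -4*y
Assembling: d(omega) = (2*x + 2*y) dx ∧ dy + (2*x + 2*z) dx ∧ dz + (-4*y) dy ∧ dz.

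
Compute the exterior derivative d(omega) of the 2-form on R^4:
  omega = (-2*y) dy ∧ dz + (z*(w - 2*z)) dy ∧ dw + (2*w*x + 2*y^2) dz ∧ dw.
d(omega) = (-w + 4*y + 4*z) dy ∧ dz ∧ dw + (2*w) dx ∧ dz ∧ dw

For a 2-form omega = sum_{i<j} g_{ij} dx_i ∧ dx_j, the exterior derivative is
  d(omega) = sum_{i<j} d(g_{ij}) ∧ dx_i ∧ dx_j = sum_{i<j, k} (∂g_{ij}/∂x_k) dx_k ∧ dx_i ∧ dx_j.
Expand each term, using dx_k ∧ dx_i ∧ dx_j = sgn(permutation) dx_{(a)} ∧ dx_{(b)} ∧ dx_{(c)} with (a < b < c) sorted:
  d(z*(w - 2*z)) includes (∂/∂z)(z*(w - 2*z)) dz = (w - 4*z) dz, which multiplied by dy ∧ dw gives (-w + 4*z) dy ∧ dz ∧ dw
  d(2*w*x + 2*y^2) includes (∂/∂x)(2*w*x + 2*y^2) dx = (2*w) dx, which multiplied by dz ∧ dw gives (2*w) dx ∧ dz ∧ dw
  d(2*w*x + 2*y^2) includes (∂/∂y)(2*w*x + 2*y^2) dy = (4*y) dy, which multiplied by dz ∧ dw gives (4*y) dy ∧ dz ∧ dw
Collecting like 3-forms: d(omega) = (-w + 4*y + 4*z) dy ∧ dz ∧ dw + (2*w) dx ∧ dz ∧ dw.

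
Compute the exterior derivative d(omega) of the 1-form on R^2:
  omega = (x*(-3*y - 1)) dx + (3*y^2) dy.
d(omega) = (3*x) dx ∧ dy

For a 1-form omega = sum_i f_i dx_i, the exterior derivative is
  d(omega) = sum_{i < j} (∂f_j/∂x_i - ∂f_i/∂x_j) dx_i ∧ dx_j.
  coefficient of dx ∧ dy: ∂f_2/∂x - ∂f_1/∂y = ∂(3*y^2)/∂x - ∂(x*(-3*y - 1))/∂y = 3*x
Assembling: d(omega) = (3*x) dx ∧ dy.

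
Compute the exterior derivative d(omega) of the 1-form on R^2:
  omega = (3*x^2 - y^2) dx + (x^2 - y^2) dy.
d(omega) = (2*x + 2*y) dx ∧ dy

For a 1-form omega = sum_i f_i dx_i, the exterior derivative is
  d(omega) = sum_{i < j} (∂f_j/∂x_i - ∂f_i/∂x_j) dx_i ∧ dx_j.
  coefficient of dx ∧ dy: ∂f_2/∂x - ∂f_1/∂y = ∂(x^2 - y^2)/∂x - ∂(3*x^2 - y^2)/∂y = 2*x + 2*y
Assembling: d(omega) = (2*x + 2*y) dx ∧ dy.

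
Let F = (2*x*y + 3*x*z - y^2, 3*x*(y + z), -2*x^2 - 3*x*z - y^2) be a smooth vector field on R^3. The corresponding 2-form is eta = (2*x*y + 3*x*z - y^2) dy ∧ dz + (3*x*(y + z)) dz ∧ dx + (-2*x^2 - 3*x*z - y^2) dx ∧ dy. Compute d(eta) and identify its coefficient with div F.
d(eta) = (2*y + 3*z) dx ∧ dy ∧ dz; div F = 2*y + 3*z

For a 2-form in R^3 of the form above, applying d gives a 3-form with coefficient ∂P/∂x + ∂Q/∂y + ∂R/∂z:
  ∂P/∂x = 2*y + 3*z
  ∂Q/∂y = 3*x
  ∂R/∂z = -3*x
Sum = 2*y + 3*z, which is exactly div F.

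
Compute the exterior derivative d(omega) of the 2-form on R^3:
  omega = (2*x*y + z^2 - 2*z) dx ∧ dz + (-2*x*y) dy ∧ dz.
d(omega) = (-2*x - 2*y) dx ∧ dy ∧ dz

For a 2-form omega = sum_{i<j} g_{ij} dx_i ∧ dx_j, the exterior derivative is
  d(omega) = sum_{i<j} d(g_{ij}) ∧ dx_i ∧ dx_j = sum_{i<j, k} (∂g_{ij}/∂x_k) dx_k ∧ dx_i ∧ dx_j.
Expand each term, using dx_k ∧ dx_i ∧ dx_j = sgn(permutation) dx_{(a)} ∧ dx_{(b)} ∧ dx_{(c)} with (a < b < c) sorted:
  d(2*x*y + z^2 - 2*z) includes (∂/∂y)(2*x*y + z^2 - 2*z) dy = (2*x) dy, which multiplied by dx ∧ dz gives (-2*x) dx ∧ dy ∧ dz
  d(-2*x*y) includes (∂/∂x)(-2*x*y) dx = (-2*y) dx, which multiplied by dy ∧ dz gives (-2*y) dx ∧ dy ∧ dz
Collecting like 3-forms: d(omega) = (-2*x - 2*y) dx ∧ dy ∧ dz.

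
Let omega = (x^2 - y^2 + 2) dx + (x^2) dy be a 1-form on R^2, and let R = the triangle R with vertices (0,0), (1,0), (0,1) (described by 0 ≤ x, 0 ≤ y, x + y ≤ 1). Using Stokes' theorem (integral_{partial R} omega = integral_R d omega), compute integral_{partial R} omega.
integral_(partial R) omega = 2/3

Stokes: integral_partial_R omega = integral_R d omega with d omega = (∂Q/∂x - ∂P/∂y) dx ∧ dy.
  ∂Q/∂x = 2*x
  ∂P/∂y = -2*y
  integrand = ∂Q/∂x - ∂P/∂y = 2*x + 2*y.
Integrating over R: integral_0^1 integral_0^{1-x} (2*x + 2*y) dy dx = 2/3.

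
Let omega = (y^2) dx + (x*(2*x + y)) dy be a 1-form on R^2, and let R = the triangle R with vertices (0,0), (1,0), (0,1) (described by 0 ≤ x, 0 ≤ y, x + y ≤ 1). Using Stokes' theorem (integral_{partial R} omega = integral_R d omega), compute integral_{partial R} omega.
integral_(partial R) omega = 1/2

Stokes: integral_partial_R omega = integral_R d omega with d omega = (∂Q/∂x - ∂P/∂y) dx ∧ dy.
  ∂Q/∂x = 4*x + y
  ∂P/∂y = 2*y
  integrand = ∂Q/∂x - ∂P/∂y = 4*x - y.
Integrating over R: integral_0^1 integral_0^{1-x} (4*x - y) dy dx = 1/2.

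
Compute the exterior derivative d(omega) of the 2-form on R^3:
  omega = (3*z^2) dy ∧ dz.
d(omega) = 0

For a 2-form omega = sum_{i<j} g_{ij} dx_i ∧ dx_j, the exterior derivative is
  d(omega) = sum_{i<j} d(g_{ij}) ∧ dx_i ∧ dx_j = sum_{i<j, k} (∂g_{ij}/∂x_k) dx_k ∧ dx_i ∧ dx_j.
Expand each term, using dx_k ∧ dx_i ∧ dx_j = sgn(permutation) dx_{(a)} ∧ dx_{(b)} ∧ dx_{(c)} with (a < b < c) sorted:

Collecting like 3-forms: d(omega) = 0.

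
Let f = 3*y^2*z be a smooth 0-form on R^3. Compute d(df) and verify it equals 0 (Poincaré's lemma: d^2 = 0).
d(df) = 0

Step 1: df = sum_i (∂f/∂x_i) dx_i = (0) dx + (6*y*z) dy + (3*y^2) dz.
Step 2: Apply d again. Using the 1-form formula, the coefficient of dx ∧ dy in d(df) is ∂^2 f/∂x ∂y - ∂^2 f/∂y ∂x = (0) - (0) = 0 (equality of mixed partials for smooth f).
Similarly for dx ∧ dz and dy ∧ dz — all coefficients vanish. So d(df) = 0.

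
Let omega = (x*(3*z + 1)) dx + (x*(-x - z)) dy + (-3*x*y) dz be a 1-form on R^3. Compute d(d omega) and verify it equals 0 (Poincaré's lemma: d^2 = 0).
d(d omega) = 0

Step 1: d omega = sum_{i<j} (∂f_j/∂x_i - ∂f_i/∂x_j) dx_i ∧ dx_j:
  coeff of dx ∧ dy: -2*x - z
  coeff of dx ∧ dz: -3*x - 3*y
  coeff of dy ∧ dz: -2*x
Step 2: Apply d again to each 2-form coefficient. The only possible 3-form in R^3 is dx ∧ dy ∧ dz, with coefficient
  ∂(coeff of dy∧dz)/∂x - ∂(coeff of dx∧dz)/∂y + ∂(coeff of dx∧dy)/∂z
  = ∂/∂x (-2*x) - ∂/∂y (-3*x - 3*y) + ∂/∂z (-2*x - z).
Each of these terms simplifies to sums of mixed partials that cancel in pairs. The result is 0 (by equality of mixed partials for smooth functions — Schwarz / Clairaut).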